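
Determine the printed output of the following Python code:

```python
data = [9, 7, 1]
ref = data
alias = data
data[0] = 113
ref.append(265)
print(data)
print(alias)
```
[113, 7, 1, 265]
[113, 7, 1, 265]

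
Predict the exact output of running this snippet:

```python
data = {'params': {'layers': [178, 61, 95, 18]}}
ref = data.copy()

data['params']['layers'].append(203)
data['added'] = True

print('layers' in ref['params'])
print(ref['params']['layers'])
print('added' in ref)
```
True
[178, 61, 95, 18, 203]
False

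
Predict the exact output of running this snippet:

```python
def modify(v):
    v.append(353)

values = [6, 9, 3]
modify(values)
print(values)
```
[6, 9, 3, 353]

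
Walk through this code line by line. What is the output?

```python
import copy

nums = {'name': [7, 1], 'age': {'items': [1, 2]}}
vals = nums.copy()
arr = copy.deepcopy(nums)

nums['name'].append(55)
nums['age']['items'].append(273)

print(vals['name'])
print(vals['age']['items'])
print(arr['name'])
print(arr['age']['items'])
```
[7, 1, 55]
[1, 2, 273]
[7, 1]
[1, 2]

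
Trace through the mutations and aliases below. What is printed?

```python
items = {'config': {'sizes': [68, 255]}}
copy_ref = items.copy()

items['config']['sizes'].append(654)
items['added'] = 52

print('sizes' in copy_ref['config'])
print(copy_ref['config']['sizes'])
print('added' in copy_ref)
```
True
[68, 255, 654]
False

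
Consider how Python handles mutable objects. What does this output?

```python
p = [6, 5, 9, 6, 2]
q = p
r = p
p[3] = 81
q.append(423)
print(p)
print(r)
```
[6, 5, 9, 81, 2, 423]
[6, 5, 9, 81, 2, 423]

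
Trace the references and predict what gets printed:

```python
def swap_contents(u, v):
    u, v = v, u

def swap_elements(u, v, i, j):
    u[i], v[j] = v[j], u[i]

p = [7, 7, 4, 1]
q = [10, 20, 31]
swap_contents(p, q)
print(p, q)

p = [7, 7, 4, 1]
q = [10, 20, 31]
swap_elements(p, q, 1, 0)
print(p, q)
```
[7, 7, 4, 1] [10, 20, 31]
[7, 10, 4, 1] [7, 20, 31]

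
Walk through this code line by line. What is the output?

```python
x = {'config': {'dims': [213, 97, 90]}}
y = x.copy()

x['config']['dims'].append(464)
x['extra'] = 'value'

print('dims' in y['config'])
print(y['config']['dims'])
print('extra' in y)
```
True
[213, 97, 90, 464]
False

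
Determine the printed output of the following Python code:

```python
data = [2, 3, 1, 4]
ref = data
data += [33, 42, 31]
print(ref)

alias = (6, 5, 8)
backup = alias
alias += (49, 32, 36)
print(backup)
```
[2, 3, 1, 4, 33, 42, 31]
(6, 5, 8)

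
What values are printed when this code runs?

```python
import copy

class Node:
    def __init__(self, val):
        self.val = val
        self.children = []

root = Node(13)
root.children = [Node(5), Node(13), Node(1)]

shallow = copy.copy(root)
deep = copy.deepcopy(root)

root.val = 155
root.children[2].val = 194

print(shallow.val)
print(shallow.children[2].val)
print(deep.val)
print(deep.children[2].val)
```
13
194
13
1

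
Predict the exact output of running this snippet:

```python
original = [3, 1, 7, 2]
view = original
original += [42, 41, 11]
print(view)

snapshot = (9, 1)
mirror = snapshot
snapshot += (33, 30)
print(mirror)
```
[3, 1, 7, 2, 42, 41, 11]
(9, 1)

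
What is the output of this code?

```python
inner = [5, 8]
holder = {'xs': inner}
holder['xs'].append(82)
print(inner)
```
[5, 8, 82]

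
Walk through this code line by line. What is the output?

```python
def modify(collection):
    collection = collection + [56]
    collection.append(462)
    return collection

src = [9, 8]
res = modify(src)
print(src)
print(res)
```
[9, 8]
[9, 8, 56, 462]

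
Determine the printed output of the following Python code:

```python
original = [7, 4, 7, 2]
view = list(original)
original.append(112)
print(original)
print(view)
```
[7, 4, 7, 2, 112]
[7, 4, 7, 2]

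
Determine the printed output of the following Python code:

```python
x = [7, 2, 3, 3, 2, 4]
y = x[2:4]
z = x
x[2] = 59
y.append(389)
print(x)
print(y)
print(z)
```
[7, 2, 59, 3, 2, 4]
[3, 3, 389]
[7, 2, 59, 3, 2, 4]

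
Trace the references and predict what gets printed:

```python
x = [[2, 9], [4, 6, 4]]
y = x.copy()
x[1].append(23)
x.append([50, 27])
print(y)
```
[[2, 9], [4, 6, 4, 23]]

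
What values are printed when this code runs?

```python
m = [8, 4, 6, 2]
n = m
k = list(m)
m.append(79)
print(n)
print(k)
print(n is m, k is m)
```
[8, 4, 6, 2, 79]
[8, 4, 6, 2]
True False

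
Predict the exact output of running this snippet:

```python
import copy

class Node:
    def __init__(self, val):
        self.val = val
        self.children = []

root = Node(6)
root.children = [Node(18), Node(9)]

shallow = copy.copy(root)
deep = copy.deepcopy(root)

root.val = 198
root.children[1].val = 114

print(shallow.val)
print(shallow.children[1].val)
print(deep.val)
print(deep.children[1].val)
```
6
114
6
9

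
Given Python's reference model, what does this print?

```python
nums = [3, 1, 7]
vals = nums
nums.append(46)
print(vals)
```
[3, 1, 7, 46]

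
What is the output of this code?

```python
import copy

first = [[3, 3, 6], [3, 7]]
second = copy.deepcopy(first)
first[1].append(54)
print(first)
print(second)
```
[[3, 3, 6], [3, 7, 54]]
[[3, 3, 6], [3, 7]]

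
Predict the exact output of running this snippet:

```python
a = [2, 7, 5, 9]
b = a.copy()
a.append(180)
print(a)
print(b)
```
[2, 7, 5, 9, 180]
[2, 7, 5, 9]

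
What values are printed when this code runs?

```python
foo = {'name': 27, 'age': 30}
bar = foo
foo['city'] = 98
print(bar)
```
{'name': 27, 'age': 30, 'city': 98}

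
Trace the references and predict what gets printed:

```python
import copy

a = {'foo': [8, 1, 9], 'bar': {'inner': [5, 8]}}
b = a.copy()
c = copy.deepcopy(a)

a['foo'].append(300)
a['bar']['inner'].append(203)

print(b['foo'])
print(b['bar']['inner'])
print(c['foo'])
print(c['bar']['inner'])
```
[8, 1, 9, 300]
[5, 8, 203]
[8, 1, 9]
[5, 8]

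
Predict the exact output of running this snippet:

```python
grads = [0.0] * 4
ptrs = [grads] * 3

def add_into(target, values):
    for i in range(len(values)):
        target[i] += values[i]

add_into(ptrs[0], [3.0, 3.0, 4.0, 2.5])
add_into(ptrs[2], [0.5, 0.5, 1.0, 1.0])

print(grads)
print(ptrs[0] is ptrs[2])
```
[3.5, 3.5, 5.0, 3.5]
True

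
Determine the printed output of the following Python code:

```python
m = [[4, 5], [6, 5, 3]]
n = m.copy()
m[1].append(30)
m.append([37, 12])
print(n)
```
[[4, 5], [6, 5, 3, 30]]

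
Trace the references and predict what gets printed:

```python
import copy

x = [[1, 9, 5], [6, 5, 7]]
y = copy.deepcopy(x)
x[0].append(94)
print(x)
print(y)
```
[[1, 9, 5, 94], [6, 5, 7]]
[[1, 9, 5], [6, 5, 7]]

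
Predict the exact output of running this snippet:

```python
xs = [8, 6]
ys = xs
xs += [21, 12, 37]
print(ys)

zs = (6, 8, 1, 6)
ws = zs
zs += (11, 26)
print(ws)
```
[8, 6, 21, 12, 37]
(6, 8, 1, 6)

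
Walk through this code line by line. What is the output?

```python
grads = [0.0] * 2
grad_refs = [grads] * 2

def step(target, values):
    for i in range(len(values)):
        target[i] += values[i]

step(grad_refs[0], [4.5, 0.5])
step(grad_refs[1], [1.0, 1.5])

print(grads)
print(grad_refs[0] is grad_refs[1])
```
[5.5, 2.0]
True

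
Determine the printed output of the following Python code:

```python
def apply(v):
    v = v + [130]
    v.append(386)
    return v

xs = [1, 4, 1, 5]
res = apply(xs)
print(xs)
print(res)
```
[1, 4, 1, 5]
[1, 4, 1, 5, 130, 386]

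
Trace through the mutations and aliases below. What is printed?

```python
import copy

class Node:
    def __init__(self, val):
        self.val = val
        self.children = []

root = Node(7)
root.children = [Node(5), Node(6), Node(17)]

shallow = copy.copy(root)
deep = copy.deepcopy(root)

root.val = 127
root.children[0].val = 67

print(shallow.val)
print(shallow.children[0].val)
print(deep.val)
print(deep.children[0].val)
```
7
67
7
5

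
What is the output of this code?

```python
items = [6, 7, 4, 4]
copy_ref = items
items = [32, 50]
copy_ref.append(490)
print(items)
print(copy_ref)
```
[32, 50]
[6, 7, 4, 4, 490]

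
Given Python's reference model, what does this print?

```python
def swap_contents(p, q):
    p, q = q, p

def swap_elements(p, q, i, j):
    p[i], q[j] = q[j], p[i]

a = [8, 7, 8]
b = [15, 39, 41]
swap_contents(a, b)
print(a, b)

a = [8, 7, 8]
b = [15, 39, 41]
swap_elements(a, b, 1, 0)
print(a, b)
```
[8, 7, 8] [15, 39, 41]
[8, 15, 8] [7, 39, 41]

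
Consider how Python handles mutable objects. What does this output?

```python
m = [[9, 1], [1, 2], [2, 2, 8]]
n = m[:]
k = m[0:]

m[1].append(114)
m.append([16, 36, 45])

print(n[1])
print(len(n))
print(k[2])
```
[1, 2, 114]
3
[2, 2, 8]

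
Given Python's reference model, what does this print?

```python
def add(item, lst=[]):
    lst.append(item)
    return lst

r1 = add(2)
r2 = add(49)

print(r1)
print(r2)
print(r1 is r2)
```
[2, 49]
[2, 49]
True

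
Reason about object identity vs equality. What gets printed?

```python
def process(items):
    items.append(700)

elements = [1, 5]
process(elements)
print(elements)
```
[1, 5, 700]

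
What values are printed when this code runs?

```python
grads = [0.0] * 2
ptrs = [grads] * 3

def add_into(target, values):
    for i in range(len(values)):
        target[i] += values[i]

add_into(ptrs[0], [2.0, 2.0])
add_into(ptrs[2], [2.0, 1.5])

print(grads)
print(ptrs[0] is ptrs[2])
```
[4.0, 3.5]
True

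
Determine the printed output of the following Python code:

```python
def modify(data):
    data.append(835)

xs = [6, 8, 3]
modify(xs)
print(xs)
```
[6, 8, 3, 835]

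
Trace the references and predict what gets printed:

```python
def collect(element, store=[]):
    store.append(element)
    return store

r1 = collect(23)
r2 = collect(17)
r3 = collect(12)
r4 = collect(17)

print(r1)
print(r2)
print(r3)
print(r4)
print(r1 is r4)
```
[23, 17, 12, 17]
[23, 17, 12, 17]
[23, 17, 12, 17]
[23, 17, 12, 17]
True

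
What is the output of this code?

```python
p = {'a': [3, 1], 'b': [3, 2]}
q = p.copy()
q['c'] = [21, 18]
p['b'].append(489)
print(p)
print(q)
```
{'a': [3, 1], 'b': [3, 2, 489]}
{'a': [3, 1], 'b': [3, 2, 489], 'c': [21, 18]}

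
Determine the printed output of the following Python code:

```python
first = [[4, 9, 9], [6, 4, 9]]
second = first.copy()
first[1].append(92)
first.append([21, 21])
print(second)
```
[[4, 9, 9], [6, 4, 9, 92]]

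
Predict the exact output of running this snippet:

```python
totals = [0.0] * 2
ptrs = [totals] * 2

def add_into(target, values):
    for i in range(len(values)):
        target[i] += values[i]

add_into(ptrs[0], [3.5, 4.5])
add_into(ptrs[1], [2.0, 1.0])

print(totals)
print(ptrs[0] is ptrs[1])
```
[5.5, 5.5]
True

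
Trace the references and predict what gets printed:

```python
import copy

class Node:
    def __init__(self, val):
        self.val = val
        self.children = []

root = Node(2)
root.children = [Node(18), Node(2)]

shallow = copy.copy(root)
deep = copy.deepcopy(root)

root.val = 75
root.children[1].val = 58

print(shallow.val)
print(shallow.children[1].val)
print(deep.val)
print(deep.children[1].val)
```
2
58
2
2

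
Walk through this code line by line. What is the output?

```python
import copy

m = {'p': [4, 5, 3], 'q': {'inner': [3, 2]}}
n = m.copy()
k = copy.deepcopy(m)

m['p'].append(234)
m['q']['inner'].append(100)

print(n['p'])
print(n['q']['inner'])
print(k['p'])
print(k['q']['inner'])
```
[4, 5, 3, 234]
[3, 2, 100]
[4, 5, 3]
[3, 2]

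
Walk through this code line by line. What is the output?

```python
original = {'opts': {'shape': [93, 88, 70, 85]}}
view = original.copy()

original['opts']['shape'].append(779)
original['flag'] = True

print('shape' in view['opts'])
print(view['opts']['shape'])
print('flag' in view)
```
True
[93, 88, 70, 85, 779]
False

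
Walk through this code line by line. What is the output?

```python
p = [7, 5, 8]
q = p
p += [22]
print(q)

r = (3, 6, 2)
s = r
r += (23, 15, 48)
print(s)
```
[7, 5, 8, 22]
(3, 6, 2)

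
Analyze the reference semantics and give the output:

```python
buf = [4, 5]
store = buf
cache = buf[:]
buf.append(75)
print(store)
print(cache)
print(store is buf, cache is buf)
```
[4, 5, 75]
[4, 5]
True False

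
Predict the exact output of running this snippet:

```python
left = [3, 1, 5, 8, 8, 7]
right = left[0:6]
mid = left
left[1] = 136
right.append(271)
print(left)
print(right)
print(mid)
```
[3, 136, 5, 8, 8, 7]
[3, 1, 5, 8, 8, 7, 271]
[3, 136, 5, 8, 8, 7]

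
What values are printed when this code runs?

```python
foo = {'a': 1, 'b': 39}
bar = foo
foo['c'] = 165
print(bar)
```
{'a': 1, 'b': 39, 'c': 165}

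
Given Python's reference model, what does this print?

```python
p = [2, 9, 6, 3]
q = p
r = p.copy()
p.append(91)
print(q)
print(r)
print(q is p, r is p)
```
[2, 9, 6, 3, 91]
[2, 9, 6, 3]
True False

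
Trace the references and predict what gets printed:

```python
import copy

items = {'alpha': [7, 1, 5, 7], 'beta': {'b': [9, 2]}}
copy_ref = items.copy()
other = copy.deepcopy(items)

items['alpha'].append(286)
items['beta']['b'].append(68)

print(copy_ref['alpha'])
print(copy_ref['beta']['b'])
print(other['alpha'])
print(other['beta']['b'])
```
[7, 1, 5, 7, 286]
[9, 2, 68]
[7, 1, 5, 7]
[9, 2]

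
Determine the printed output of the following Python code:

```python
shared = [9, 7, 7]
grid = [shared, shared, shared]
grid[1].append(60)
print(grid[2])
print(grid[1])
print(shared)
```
[9, 7, 7, 60]
[9, 7, 7, 60]
[9, 7, 7, 60]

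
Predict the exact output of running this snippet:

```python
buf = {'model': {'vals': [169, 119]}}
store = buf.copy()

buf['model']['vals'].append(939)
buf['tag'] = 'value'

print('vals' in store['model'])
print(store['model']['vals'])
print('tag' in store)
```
True
[169, 119, 939]
False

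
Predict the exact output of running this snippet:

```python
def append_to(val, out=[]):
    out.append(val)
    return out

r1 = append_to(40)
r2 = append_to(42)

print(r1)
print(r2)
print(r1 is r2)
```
[40, 42]
[40, 42]
True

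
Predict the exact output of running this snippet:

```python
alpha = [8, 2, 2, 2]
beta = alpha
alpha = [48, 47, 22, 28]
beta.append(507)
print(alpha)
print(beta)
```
[48, 47, 22, 28]
[8, 2, 2, 2, 507]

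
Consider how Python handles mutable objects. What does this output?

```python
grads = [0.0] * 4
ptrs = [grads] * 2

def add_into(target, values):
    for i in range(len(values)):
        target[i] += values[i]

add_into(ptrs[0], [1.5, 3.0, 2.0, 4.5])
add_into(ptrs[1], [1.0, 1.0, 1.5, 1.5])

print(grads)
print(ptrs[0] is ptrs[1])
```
[2.5, 4.0, 3.5, 6.0]
True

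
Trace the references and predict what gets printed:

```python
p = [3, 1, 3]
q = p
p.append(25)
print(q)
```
[3, 1, 3, 25]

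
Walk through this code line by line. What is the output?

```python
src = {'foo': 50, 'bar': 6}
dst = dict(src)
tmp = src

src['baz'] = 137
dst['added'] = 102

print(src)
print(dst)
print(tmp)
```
{'foo': 50, 'bar': 6, 'baz': 137}
{'foo': 50, 'bar': 6, 'added': 102}
{'foo': 50, 'bar': 6, 'baz': 137}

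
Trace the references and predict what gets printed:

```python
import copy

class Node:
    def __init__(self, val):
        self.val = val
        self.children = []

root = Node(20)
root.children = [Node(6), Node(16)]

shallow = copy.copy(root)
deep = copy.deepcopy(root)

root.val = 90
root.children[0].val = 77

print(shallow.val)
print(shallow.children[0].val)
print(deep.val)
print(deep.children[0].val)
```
20
77
20
6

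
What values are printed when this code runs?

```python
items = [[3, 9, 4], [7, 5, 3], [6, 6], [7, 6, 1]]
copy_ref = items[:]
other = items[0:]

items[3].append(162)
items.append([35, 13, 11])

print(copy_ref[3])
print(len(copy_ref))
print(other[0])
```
[7, 6, 1, 162]
4
[3, 9, 4]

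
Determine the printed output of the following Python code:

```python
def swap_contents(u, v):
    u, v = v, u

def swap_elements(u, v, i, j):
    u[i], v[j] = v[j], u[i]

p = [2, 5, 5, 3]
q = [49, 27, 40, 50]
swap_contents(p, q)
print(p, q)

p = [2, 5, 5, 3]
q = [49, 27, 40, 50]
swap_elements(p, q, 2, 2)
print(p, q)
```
[2, 5, 5, 3] [49, 27, 40, 50]
[2, 5, 40, 3] [49, 27, 5, 50]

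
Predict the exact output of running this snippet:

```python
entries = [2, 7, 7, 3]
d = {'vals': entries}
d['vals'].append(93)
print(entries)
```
[2, 7, 7, 3, 93]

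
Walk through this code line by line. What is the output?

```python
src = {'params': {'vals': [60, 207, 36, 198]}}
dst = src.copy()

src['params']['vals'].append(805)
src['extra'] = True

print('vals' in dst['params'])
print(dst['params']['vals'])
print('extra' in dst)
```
True
[60, 207, 36, 198, 805]
False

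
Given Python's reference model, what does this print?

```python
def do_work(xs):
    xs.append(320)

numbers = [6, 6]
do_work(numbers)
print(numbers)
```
[6, 6, 320]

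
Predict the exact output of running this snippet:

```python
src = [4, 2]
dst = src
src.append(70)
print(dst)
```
[4, 2, 70]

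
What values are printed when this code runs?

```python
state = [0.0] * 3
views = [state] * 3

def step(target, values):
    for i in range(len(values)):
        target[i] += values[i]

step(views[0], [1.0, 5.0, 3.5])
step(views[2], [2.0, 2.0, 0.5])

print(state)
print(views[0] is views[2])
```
[3.0, 7.0, 4.0]
True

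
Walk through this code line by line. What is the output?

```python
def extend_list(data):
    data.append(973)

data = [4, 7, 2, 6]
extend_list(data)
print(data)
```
[4, 7, 2, 6, 973]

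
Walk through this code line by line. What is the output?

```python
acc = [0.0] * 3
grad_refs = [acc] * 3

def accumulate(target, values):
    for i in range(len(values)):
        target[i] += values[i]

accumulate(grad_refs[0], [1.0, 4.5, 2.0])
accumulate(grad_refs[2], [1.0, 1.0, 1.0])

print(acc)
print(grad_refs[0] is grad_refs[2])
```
[2.0, 5.5, 3.0]
True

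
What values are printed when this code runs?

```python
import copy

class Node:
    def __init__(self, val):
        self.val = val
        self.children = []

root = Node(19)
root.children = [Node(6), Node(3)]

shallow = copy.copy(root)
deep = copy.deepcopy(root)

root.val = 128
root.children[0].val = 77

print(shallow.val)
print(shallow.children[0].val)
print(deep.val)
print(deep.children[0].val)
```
19
77
19
6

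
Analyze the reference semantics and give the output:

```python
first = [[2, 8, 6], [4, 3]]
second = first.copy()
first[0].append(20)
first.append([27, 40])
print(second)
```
[[2, 8, 6, 20], [4, 3]]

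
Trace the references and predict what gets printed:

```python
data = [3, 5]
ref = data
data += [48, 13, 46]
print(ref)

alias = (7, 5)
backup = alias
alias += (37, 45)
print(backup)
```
[3, 5, 48, 13, 46]
(7, 5)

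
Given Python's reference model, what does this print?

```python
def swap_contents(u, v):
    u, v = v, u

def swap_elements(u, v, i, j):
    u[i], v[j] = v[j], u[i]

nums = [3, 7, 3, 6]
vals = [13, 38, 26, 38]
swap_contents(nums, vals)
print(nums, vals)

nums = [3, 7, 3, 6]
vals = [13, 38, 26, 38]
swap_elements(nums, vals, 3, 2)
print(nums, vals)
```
[3, 7, 3, 6] [13, 38, 26, 38]
[3, 7, 3, 26] [13, 38, 6, 38]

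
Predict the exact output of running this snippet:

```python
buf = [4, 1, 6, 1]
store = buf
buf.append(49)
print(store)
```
[4, 1, 6, 1, 49]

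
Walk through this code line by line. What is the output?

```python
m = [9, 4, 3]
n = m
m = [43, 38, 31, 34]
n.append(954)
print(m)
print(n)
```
[43, 38, 31, 34]
[9, 4, 3, 954]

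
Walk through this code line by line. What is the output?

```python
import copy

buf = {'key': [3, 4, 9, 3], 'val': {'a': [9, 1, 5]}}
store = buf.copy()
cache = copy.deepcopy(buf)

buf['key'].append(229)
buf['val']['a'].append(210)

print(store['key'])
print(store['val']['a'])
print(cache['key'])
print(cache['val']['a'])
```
[3, 4, 9, 3, 229]
[9, 1, 5, 210]
[3, 4, 9, 3]
[9, 1, 5]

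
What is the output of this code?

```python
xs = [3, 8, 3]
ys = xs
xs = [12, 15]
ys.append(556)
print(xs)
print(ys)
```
[12, 15]
[3, 8, 3, 556]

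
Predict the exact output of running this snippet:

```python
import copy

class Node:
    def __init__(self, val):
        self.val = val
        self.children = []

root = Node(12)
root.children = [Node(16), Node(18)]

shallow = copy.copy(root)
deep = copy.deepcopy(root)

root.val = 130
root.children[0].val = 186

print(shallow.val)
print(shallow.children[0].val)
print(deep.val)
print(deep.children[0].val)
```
12
186
12
16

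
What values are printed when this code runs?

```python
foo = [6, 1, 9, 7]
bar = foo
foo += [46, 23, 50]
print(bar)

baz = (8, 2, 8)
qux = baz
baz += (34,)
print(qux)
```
[6, 1, 9, 7, 46, 23, 50]
(8, 2, 8)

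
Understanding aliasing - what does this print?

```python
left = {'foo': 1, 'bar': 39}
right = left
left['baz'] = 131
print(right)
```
{'foo': 1, 'bar': 39, 'baz': 131}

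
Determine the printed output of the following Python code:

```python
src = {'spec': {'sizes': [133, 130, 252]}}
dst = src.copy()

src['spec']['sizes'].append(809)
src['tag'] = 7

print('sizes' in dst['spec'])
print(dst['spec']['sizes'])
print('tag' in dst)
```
True
[133, 130, 252, 809]
False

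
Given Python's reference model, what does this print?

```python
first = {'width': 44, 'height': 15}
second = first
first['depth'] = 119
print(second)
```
{'width': 44, 'height': 15, 'depth': 119}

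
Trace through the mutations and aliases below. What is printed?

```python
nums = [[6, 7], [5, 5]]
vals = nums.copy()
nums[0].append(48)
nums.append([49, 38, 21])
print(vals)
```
[[6, 7, 48], [5, 5]]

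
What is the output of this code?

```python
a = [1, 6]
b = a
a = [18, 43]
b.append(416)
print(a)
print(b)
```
[18, 43]
[1, 6, 416]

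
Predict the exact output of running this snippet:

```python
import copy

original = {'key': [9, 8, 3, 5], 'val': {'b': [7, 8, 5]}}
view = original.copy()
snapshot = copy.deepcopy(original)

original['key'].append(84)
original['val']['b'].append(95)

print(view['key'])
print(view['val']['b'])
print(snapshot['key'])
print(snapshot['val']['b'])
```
[9, 8, 3, 5, 84]
[7, 8, 5, 95]
[9, 8, 3, 5]
[7, 8, 5]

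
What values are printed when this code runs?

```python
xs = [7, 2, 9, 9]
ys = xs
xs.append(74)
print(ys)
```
[7, 2, 9, 9, 74]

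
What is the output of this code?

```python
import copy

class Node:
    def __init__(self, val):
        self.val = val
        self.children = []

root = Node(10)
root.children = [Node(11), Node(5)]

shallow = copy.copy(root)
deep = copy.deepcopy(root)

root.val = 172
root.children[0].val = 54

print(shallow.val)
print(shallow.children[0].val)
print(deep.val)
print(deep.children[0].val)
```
10
54
10
11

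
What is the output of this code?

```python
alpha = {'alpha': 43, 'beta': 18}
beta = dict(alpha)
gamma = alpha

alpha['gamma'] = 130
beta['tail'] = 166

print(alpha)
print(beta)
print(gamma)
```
{'alpha': 43, 'beta': 18, 'gamma': 130}
{'alpha': 43, 'beta': 18, 'tail': 166}
{'alpha': 43, 'beta': 18, 'gamma': 130}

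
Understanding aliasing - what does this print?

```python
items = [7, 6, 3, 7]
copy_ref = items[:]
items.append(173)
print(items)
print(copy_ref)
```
[7, 6, 3, 7, 173]
[7, 6, 3, 7]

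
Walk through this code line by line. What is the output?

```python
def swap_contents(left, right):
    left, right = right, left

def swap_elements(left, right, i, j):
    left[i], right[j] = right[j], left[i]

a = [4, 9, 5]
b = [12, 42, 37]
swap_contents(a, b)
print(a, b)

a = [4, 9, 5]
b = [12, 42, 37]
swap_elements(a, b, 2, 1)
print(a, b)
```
[4, 9, 5] [12, 42, 37]
[4, 9, 42] [12, 5, 37]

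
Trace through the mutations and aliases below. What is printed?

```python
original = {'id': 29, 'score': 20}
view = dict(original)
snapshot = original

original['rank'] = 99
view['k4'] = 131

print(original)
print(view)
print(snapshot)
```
{'id': 29, 'score': 20, 'rank': 99}
{'id': 29, 'score': 20, 'k4': 131}
{'id': 29, 'score': 20, 'rank': 99}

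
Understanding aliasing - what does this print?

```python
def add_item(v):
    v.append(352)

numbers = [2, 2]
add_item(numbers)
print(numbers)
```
[2, 2, 352]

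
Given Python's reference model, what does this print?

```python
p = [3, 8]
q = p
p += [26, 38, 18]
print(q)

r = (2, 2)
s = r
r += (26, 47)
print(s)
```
[3, 8, 26, 38, 18]
(2, 2)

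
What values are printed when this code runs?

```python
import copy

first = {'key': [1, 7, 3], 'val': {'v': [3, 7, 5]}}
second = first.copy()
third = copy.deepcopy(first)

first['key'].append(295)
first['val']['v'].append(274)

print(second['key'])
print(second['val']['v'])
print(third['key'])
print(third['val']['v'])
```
[1, 7, 3, 295]
[3, 7, 5, 274]
[1, 7, 3]
[3, 7, 5]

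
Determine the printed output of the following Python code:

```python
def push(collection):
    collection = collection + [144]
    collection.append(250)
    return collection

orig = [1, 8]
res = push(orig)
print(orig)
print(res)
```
[1, 8]
[1, 8, 144, 250]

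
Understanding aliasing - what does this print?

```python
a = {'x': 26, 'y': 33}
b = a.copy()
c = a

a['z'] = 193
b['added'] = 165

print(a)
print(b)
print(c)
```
{'x': 26, 'y': 33, 'z': 193}
{'x': 26, 'y': 33, 'added': 165}
{'x': 26, 'y': 33, 'z': 193}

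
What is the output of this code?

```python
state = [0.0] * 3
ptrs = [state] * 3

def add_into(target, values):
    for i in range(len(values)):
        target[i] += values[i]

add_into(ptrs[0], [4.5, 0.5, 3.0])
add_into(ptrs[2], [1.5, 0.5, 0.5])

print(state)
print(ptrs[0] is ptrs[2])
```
[6.0, 1.0, 3.5]
True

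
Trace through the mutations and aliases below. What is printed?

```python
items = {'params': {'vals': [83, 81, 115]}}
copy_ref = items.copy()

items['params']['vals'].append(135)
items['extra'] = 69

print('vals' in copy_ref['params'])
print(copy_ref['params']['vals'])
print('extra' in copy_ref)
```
True
[83, 81, 115, 135]
False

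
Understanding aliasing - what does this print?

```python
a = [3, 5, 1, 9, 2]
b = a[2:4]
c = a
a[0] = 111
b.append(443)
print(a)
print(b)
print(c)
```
[111, 5, 1, 9, 2]
[1, 9, 443]
[111, 5, 1, 9, 2]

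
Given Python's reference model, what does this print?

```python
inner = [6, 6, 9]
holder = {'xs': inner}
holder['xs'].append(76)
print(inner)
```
[6, 6, 9, 76]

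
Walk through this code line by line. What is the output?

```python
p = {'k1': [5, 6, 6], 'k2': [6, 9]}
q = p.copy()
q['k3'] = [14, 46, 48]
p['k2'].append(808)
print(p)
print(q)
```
{'k1': [5, 6, 6], 'k2': [6, 9, 808]}
{'k1': [5, 6, 6], 'k2': [6, 9, 808], 'k3': [14, 46, 48]}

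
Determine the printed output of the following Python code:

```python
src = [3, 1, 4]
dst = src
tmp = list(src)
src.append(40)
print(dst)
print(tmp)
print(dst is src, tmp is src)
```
[3, 1, 4, 40]
[3, 1, 4]
True False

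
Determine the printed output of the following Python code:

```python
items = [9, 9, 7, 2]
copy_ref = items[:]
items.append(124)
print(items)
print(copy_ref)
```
[9, 9, 7, 2, 124]
[9, 9, 7, 2]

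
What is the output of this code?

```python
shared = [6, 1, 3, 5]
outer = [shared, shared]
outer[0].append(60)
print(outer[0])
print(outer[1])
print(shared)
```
[6, 1, 3, 5, 60]
[6, 1, 3, 5, 60]
[6, 1, 3, 5, 60]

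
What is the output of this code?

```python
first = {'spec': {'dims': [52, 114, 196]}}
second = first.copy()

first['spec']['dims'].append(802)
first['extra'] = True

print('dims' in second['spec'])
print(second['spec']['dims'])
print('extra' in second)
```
True
[52, 114, 196, 802]
False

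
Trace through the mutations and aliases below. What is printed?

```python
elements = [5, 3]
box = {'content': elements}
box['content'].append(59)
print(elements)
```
[5, 3, 59]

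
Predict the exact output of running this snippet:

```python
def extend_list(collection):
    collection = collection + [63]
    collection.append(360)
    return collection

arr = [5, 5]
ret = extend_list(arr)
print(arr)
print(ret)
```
[5, 5]
[5, 5, 63, 360]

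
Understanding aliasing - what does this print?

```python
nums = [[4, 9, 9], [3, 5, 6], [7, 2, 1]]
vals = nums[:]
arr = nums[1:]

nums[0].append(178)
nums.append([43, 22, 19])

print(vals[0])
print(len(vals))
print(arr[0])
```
[4, 9, 9, 178]
3
[3, 5, 6]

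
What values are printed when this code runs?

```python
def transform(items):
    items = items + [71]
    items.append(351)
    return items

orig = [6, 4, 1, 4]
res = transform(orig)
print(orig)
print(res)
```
[6, 4, 1, 4]
[6, 4, 1, 4, 71, 351]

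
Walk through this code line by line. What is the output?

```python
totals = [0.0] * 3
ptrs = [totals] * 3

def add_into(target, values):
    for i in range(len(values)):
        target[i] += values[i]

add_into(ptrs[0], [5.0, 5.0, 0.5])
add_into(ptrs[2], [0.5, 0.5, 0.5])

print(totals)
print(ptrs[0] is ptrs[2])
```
[5.5, 5.5, 1.0]
True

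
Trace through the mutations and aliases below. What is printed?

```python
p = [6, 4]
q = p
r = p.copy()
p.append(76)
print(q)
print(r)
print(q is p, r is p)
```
[6, 4, 76]
[6, 4]
True False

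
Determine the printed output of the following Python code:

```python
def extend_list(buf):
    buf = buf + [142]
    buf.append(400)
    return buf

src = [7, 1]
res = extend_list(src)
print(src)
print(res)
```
[7, 1]
[7, 1, 142, 400]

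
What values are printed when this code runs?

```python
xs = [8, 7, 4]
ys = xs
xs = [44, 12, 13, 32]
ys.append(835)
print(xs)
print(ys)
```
[44, 12, 13, 32]
[8, 7, 4, 835]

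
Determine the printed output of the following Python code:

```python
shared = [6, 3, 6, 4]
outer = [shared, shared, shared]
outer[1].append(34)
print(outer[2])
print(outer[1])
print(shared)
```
[6, 3, 6, 4, 34]
[6, 3, 6, 4, 34]
[6, 3, 6, 4, 34]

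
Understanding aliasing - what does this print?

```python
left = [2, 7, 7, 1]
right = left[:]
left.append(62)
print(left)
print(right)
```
[2, 7, 7, 1, 62]
[2, 7, 7, 1]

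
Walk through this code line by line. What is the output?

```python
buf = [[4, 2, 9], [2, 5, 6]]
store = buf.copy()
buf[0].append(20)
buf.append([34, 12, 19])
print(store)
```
[[4, 2, 9, 20], [2, 5, 6]]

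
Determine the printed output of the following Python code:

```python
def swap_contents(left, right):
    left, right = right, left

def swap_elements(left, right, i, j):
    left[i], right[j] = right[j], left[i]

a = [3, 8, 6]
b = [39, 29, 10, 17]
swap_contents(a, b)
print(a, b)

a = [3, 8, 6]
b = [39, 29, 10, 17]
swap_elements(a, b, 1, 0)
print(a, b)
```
[3, 8, 6] [39, 29, 10, 17]
[3, 39, 6] [8, 29, 10, 17]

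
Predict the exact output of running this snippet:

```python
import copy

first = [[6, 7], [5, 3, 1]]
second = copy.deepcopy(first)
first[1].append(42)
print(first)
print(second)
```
[[6, 7], [5, 3, 1, 42]]
[[6, 7], [5, 3, 1]]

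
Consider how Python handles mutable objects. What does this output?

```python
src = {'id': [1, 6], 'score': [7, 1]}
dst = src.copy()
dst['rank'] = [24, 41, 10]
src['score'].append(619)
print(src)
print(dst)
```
{'id': [1, 6], 'score': [7, 1, 619]}
{'id': [1, 6], 'score': [7, 1, 619], 'rank': [24, 41, 10]}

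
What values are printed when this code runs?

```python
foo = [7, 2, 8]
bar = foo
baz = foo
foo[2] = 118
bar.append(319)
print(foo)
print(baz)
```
[7, 2, 118, 319]
[7, 2, 118, 319]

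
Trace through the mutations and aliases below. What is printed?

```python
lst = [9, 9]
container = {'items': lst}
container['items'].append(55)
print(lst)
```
[9, 9, 55]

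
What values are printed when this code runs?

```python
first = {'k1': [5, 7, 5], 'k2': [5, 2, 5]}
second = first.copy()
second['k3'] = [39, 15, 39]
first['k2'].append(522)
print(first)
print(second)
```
{'k1': [5, 7, 5], 'k2': [5, 2, 5, 522]}
{'k1': [5, 7, 5], 'k2': [5, 2, 5, 522], 'k3': [39, 15, 39]}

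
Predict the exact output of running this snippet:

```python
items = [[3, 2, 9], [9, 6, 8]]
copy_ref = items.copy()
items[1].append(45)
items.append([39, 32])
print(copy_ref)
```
[[3, 2, 9], [9, 6, 8, 45]]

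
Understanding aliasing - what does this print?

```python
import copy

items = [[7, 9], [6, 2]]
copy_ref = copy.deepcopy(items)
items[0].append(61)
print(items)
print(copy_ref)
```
[[7, 9, 61], [6, 2]]
[[7, 9], [6, 2]]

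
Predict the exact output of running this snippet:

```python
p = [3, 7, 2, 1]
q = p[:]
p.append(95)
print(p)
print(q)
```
[3, 7, 2, 1, 95]
[3, 7, 2, 1]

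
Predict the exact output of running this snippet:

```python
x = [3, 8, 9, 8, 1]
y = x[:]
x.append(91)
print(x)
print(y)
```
[3, 8, 9, 8, 1, 91]
[3, 8, 9, 8, 1]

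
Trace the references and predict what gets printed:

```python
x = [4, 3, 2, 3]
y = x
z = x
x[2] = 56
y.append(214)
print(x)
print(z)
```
[4, 3, 56, 3, 214]
[4, 3, 56, 3, 214]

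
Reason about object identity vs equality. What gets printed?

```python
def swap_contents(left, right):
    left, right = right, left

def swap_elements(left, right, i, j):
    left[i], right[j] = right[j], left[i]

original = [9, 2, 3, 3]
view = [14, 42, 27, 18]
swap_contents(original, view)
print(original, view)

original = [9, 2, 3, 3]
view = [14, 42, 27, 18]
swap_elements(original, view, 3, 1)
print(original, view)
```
[9, 2, 3, 3] [14, 42, 27, 18]
[9, 2, 3, 42] [14, 3, 27, 18]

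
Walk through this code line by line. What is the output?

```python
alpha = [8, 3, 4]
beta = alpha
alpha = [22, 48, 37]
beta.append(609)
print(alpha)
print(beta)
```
[22, 48, 37]
[8, 3, 4, 609]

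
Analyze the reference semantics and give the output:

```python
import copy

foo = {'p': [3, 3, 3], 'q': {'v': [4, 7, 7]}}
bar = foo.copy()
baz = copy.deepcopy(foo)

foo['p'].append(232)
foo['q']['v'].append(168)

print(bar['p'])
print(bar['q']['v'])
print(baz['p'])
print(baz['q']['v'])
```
[3, 3, 3, 232]
[4, 7, 7, 168]
[3, 3, 3]
[4, 7, 7]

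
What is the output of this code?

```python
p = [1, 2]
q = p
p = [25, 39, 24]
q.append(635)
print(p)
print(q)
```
[25, 39, 24]
[1, 2, 635]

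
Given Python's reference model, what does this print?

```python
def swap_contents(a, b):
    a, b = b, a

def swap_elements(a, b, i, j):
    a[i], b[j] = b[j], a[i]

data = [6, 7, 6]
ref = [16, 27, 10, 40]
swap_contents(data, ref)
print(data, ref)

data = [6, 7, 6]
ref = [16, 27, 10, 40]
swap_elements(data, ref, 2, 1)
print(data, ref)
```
[6, 7, 6] [16, 27, 10, 40]
[6, 7, 27] [16, 6, 10, 40]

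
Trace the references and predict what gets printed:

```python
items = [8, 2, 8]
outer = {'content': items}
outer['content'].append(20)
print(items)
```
[8, 2, 8, 20]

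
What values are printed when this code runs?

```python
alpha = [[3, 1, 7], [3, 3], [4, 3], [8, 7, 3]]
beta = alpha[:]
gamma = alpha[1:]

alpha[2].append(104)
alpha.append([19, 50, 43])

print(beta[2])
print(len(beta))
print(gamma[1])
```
[4, 3, 104]
4
[4, 3, 104]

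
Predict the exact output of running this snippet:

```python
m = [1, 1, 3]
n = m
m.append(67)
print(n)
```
[1, 1, 3, 67]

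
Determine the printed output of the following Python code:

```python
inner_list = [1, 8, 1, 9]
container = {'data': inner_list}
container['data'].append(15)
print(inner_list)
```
[1, 8, 1, 9, 15]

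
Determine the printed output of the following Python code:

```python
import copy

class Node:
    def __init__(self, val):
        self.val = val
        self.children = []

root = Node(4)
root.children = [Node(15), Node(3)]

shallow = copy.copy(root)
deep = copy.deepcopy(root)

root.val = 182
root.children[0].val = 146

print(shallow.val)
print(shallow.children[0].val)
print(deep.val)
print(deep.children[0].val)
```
4
146
4
15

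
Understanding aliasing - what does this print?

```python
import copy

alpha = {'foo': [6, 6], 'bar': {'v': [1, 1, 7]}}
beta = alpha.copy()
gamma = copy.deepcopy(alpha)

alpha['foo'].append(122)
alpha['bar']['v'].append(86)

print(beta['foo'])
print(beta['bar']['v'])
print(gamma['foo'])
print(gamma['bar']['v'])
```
[6, 6, 122]
[1, 1, 7, 86]
[6, 6]
[1, 1, 7]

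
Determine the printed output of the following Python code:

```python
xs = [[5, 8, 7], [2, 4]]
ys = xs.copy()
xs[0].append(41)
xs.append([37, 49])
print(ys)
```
[[5, 8, 7, 41], [2, 4]]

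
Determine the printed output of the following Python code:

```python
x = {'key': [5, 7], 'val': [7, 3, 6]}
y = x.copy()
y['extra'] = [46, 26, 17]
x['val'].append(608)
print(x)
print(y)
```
{'key': [5, 7], 'val': [7, 3, 6, 608]}
{'key': [5, 7], 'val': [7, 3, 6, 608], 'extra': [46, 26, 17]}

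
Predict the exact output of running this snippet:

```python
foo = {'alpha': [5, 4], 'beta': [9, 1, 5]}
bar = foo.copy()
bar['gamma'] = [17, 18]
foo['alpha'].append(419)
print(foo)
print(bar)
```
{'alpha': [5, 4, 419], 'beta': [9, 1, 5]}
{'alpha': [5, 4, 419], 'beta': [9, 1, 5], 'gamma': [17, 18]}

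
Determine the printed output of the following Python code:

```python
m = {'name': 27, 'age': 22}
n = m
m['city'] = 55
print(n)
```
{'name': 27, 'age': 22, 'city': 55}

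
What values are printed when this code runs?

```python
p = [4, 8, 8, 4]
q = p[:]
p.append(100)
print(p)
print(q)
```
[4, 8, 8, 4, 100]
[4, 8, 8, 4]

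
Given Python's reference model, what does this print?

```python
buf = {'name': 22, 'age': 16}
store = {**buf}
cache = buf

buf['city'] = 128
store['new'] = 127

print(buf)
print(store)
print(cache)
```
{'name': 22, 'age': 16, 'city': 128}
{'name': 22, 'age': 16, 'new': 127}
{'name': 22, 'age': 16, 'city': 128}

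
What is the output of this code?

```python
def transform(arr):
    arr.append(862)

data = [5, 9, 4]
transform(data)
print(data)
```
[5, 9, 4, 862]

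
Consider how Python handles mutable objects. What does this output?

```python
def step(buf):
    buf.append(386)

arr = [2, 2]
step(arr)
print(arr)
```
[2, 2, 386]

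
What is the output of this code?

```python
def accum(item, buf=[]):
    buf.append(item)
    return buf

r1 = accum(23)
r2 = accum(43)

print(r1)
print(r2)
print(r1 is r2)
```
[23, 43]
[23, 43]
True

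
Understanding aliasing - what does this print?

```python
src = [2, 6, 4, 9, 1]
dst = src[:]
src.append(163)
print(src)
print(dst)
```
[2, 6, 4, 9, 1, 163]
[2, 6, 4, 9, 1]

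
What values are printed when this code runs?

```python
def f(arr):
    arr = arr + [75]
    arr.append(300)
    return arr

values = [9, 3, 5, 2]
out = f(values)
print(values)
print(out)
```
[9, 3, 5, 2]
[9, 3, 5, 2, 75, 300]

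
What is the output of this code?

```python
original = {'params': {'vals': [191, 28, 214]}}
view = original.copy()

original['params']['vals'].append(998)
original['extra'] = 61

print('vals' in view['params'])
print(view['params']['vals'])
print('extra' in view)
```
True
[191, 28, 214, 998]
False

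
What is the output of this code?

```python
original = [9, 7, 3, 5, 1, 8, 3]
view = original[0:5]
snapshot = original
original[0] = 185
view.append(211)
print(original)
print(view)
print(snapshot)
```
[185, 7, 3, 5, 1, 8, 3]
[9, 7, 3, 5, 1, 211]
[185, 7, 3, 5, 1, 8, 3]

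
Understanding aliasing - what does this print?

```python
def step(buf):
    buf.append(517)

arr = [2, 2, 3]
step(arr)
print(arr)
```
[2, 2, 3, 517]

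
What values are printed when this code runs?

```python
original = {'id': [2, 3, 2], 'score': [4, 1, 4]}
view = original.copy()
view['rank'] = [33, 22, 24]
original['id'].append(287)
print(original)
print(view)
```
{'id': [2, 3, 2, 287], 'score': [4, 1, 4]}
{'id': [2, 3, 2, 287], 'score': [4, 1, 4], 'rank': [33, 22, 24]}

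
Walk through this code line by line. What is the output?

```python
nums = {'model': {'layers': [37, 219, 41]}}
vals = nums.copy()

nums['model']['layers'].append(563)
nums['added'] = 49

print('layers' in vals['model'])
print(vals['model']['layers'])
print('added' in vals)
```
True
[37, 219, 41, 563]
False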